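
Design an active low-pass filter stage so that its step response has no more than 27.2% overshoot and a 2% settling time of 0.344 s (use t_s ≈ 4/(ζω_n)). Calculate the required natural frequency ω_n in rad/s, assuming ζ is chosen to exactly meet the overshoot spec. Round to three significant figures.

From %OS = 100·exp(−πζ/√(1−ζ²)), invert to get ζ = −ln(OS)/√(π² + ln²(OS)) with OS = 0.272.
−ln 0.272 = 1.302, so ζ = 1.302/√(π² + 1.695) = 0.383.
From t_s ≈ 4/(ζω_n): ω_n = 4/(ζ·t_s) = 4/(0.383·0.344) = 30.4 rad/s.

ω_n ≈ 30.4 rad/s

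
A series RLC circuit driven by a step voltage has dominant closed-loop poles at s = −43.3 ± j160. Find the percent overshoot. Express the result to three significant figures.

With σ = 43.3, ω_d = 160: ω_n = √(σ²+ω_d²) = 166 rad/s, ζ = σ/ω_n = 0.261.
%OS = 100·exp(−πζ/√(1−ζ²)) = 42.7%.

%OS ≈ 42.7%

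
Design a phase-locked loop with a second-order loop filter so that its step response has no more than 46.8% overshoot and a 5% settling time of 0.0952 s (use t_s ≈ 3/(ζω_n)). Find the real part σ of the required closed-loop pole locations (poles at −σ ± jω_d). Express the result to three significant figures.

The settling-time spec alone fixes σ = ζω_n = 3/t_s = 3/0.0952 = 31.5.
(Overshoot then fixes ζ = 0.235 and hence ω_d = σ·√(1−ζ²)/ζ = 130 rad/s.)

σ ≈ 31.5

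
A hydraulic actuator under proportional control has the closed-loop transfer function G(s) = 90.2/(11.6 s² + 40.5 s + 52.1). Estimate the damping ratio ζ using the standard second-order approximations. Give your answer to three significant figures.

ζ ≈ 0.824

Dividing through by 11.6: denominator becomes s² + 3.491 s + 4.491.
So ω_n = √4.491 = 2.12 rad/s and ζ = 3.491/(2·2.12) = 0.824.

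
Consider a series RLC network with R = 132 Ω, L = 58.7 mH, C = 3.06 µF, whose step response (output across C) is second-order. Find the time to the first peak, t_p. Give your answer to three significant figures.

For a series RLC circuit (capacitor voltage as output), ω_n = 1/√(LC) = 1/√(58.7 mH · 3.06 µF) = 2360 rad/s.
ζ = (R/2)·√(C/L) = (132/2)·√(3.06 µF/58.7 mH) = 0.477.
The damped frequency ω_d = ω_n√(1−ζ²) = 2070 rad/s. t_p = π/ω_d = 0.00151 s.

t_p ≈ 0.00151 s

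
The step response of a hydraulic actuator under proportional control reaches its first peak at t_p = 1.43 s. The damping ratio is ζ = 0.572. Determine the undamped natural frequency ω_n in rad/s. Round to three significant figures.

ω_n ≈ 2.68 rad/s

Peak time t_p = π/ω_d, so ω_d = π/t_p = π/1.43 = 2.20 rad/s.
ω_n = ω_d/√(1−ζ²) = 2.20/√0.673 = 2.68 rad/s.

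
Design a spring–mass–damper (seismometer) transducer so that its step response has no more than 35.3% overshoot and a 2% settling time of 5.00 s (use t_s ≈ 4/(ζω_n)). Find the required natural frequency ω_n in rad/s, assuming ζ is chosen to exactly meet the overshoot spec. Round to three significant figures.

Inverting the overshoot relation: ζ = |ln 0.353|/√(π² + ln²0.353) = 0.315.
From t_s ≈ 4/(ζω_n): ω_n = 4/(ζ·t_s) = 4/(0.315·5.00) = 2.54 rad/s.

ω_n ≈ 2.54 rad/s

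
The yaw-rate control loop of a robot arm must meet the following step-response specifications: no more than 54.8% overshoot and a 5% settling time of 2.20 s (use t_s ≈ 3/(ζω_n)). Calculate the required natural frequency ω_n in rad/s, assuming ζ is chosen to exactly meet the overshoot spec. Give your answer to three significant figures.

ω_n ≈ 7.25 rad/s

From %OS = 100·exp(−πζ/√(1−ζ²)), invert to get ζ = −ln(OS)/√(π² + ln²(OS)) with OS = 0.548.
−ln 0.548 = 0.6015, so ζ = 0.6015/√(π² + 0.3618) = 0.188.
Then ω_n = 3/(ζ t_s) = 3/(0.188 × 2.20) = 7.25 rad/s.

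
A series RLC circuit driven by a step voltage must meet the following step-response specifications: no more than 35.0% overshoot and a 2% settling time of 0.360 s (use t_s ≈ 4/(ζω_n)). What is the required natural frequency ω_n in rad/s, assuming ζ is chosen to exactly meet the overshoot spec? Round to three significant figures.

ζ = −ln(OS)/√(π² + (ln OS)²). With OS = 0.350, ln OS = −1.050 and ζ = 1.050/3.312 = 0.317.
From t_s ≈ 4/(ζω_n): ω_n = 4/(ζ·t_s) = 4/(0.317·0.360) = 35.1 rad/s.

ω_n ≈ 35.1 rad/s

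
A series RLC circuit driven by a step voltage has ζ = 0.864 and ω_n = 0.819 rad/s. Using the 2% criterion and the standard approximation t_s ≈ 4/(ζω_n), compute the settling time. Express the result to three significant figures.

t_s ≈ 4/(ζω_n) = 4/(0.864 × 0.819) = 5.65 s.

t_s ≈ 5.65 s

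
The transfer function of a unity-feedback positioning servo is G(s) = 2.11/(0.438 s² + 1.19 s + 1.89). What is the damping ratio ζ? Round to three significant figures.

ζ ≈ 0.654

Dividing through by 0.438: denominator becomes s² + 2.717 s + 4.315.
So ω_n = √4.315 = 2.08 rad/s and ζ = 2.717/(2·2.08) = 0.654.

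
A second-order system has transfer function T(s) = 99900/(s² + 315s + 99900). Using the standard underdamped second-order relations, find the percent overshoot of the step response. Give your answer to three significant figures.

Comparing the denominator to s² + 2ζω_n s + ω_n²: ω_n = √99900 = 316 rad/s, and 2ζω_n = 315 so ζ = 315/(2·316) = 0.498.
Overshoot: exp(−π·0.498/√(1−0.498²)) = 0.164, i.e. 16.4%.

%OS ≈ 16.4%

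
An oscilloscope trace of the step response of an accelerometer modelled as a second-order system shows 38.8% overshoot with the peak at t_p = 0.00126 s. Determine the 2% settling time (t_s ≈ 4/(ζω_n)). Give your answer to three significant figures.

t_s ≈ 0.00532 s

The overshoot fixes ζ = −ln(OS)/√(π²+ln²(OS)) = 0.289.
t_p = π/ω_d ⇒ ω_d = 2490 rad/s; then ω_n = ω_d/√(1−ζ²) = 2600 rad/s.
t_s ≈ 4/(ζω_n) = 4/(0.289·2600) = 0.00532 s.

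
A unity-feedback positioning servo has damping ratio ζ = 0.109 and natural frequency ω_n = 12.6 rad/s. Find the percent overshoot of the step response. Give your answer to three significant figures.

%OS ≈ 70.9%

For an underdamped second-order system, %OS = 100·exp(−πζ/√(1−ζ²)).
πζ/√(1−ζ²) = π·0.109/√(1−0.0119) = 0.3445, so %OS = 100·e^(−0.3445) = 70.9%.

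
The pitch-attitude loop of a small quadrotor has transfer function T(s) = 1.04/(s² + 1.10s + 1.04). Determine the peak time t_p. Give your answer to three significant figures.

t_p ≈ 3.66 s

Comparing the denominator to s² + 2ζω_n s + ω_n²: ω_n = √1.04 = 1.02 rad/s, and 2ζω_n = 1.10 so ζ = 1.10/(2·1.02) = 0.539.
The damped frequency ω_d = ω_n√(1−ζ²) = 0.859 rad/s. Then t_p = π/ω_d = 3.66 s.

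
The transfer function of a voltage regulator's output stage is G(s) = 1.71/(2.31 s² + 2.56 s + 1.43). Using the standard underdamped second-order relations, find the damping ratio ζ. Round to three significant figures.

ζ ≈ 0.704

Dividing through by 2.31: denominator becomes s² + 1.108 s + 0.6190.
So ω_n = √0.6190 = 0.787 rad/s and ζ = 1.108/(2·0.787) = 0.704.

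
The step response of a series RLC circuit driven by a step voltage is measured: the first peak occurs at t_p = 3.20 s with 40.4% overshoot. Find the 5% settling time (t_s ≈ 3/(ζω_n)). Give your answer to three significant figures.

From the overshoot, ζ = −ln(OS)/√(π²+ln²(OS)) = 0.277.
t_p = π/ω_d ⇒ ω_d = 0.982 rad/s; then ω_n = ω_d/√(1−ζ²) = 1.02 rad/s.
t_s ≈ 3/(ζω_n) = 3/(0.277·1.02) = 10.6 s.

t_s ≈ 10.6 s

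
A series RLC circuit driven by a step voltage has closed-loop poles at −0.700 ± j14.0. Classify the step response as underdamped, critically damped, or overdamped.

underdamped

Since the poles form a complex-conjugate pair with nonzero imaginary part, the response is underdamped.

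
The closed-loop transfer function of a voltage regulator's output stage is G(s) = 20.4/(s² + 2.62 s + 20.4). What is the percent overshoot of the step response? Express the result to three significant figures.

%OS ≈ 38.6%

Comparing the denominator to s² + 2ζω_n s + ω_n²: ω_n = √20.4 = 4.52 rad/s, and 2ζω_n = 2.62 so ζ = 2.62/(2·4.52) = 0.290.
%OS = 100·exp(−πζ/√(1−ζ²)) = 38.6%.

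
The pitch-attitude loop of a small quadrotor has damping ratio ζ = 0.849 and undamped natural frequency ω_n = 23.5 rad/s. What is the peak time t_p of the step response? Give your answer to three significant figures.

The damped frequency is ω_d = ω_n√(1−ζ²) = 23.5·√(1−0.721) = 12.4 rad/s.
Peak time t_p = π/ω_d = π/12.4 = 0.253 s.

t_p ≈ 0.253 s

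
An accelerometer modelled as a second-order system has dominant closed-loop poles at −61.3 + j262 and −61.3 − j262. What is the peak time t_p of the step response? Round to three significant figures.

t_p ≈ 0.0120 s

t_p = π/ω_d with ω_d = 262 (the imaginary part), so t_p = 0.0120 s.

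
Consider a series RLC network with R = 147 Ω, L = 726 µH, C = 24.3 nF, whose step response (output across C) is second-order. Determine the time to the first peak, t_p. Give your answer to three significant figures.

For a series RLC circuit (capacitor voltage as output), ω_n = 1/√(LC) = 1/√(726 µH · 24.3 nF) = 238000 rad/s.
ζ = (R/2)·√(C/L) = (147/2)·√(24.3 nF/726 µH) = 0.425.
The damped frequency ω_d = ω_n√(1−ζ²) = 215000 rad/s. t_p = π/ω_d = 0.0000146 s.

t_p ≈ 0.0000146 s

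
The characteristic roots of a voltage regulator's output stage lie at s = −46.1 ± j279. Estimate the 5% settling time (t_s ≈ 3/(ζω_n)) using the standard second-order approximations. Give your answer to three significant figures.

t_s ≈ 0.0651 s

For poles at −σ ± jω_d, ζω_n = σ = 46.1, so t_s ≈ 3/σ = 0.0651 s.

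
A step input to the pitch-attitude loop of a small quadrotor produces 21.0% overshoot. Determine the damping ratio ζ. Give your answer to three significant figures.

ζ ≈ 0.445

Inverting the overshoot relation: ζ = |ln 0.210|/√(π² + ln²0.210) = 0.445.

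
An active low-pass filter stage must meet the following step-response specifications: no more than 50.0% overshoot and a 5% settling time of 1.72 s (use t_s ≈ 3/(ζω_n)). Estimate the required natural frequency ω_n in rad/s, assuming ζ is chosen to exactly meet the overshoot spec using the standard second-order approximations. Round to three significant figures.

ω_n ≈ 8.10 rad/s

From %OS = 100·exp(−πζ/√(1−ζ²)), invert to get ζ = −ln(OS)/√(π² + ln²(OS)) with OS = 0.500.
−ln 0.500 = 0.6931, so ζ = 0.6931/√(π² + 0.4805) = 0.215.
From t_s ≈ 3/(ζω_n): ω_n = 3/(ζ·t_s) = 3/(0.215·1.72) = 8.10 rad/s.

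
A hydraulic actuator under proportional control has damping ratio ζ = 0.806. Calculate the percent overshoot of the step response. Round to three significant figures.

%OS ≈ 1.39%

For an underdamped second-order system, %OS = 100·exp(−πζ/√(1−ζ²)).
πζ/√(1−ζ²) = π·0.806/√(1−0.650) = 4.278, so %OS = 100·e^(−4.278) = 1.39%.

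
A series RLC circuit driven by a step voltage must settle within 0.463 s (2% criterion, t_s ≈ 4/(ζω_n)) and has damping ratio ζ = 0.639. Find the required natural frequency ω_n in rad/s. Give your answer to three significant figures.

Rearranging t_s ≈ 4/(ζω_n) gives ω_n = 4/(ζ·t_s) = 4/(0.639 × 0.463) = 13.5 rad/s.

ω_n ≈ 13.5 rad/s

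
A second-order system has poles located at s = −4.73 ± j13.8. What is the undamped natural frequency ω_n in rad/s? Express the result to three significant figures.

With σ = 4.73, ω_d = 13.8: ω_n = √(σ²+ω_d²) = 14.6 rad/s, ζ = σ/ω_n = 0.324.

ω_n ≈ 14.6 rad/s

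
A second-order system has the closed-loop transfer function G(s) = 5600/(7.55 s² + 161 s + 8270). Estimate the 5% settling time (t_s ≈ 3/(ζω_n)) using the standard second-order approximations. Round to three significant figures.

t_s ≈ 0.281 s

Dividing through by 7.55: denominator becomes s² + 21.32 s + 1095.
So ω_n = √1095 = 33.1 rad/s and ζ = 21.32/(2·33.1) = 0.322.
t_s ≈ 3/(ζω_n) = 0.281 s.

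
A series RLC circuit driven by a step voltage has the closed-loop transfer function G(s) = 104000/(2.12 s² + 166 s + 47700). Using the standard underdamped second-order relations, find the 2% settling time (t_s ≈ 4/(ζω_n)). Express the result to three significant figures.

Dividing through by 2.12: denominator becomes s² + 78.30 s + 22500.
So ω_n = √22500 = 150 rad/s and ζ = 78.30/(2·150) = 0.261.
t_s ≈ 4/(ζω_n) = 0.102 s.

t_s ≈ 0.102 s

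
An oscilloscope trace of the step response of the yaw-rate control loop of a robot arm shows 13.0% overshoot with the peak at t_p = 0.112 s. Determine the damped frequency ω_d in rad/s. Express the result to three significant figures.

ω_d ≈ 28.0 rad/s

t_p = π/ω_d, so ω_d = π/0.112 = 28.0 rad/s.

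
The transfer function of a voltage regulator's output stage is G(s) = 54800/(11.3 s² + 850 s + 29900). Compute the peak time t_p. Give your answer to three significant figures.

Dividing through by 11.3: denominator becomes s² + 75.22 s + 2646.
So ω_n = √2646 = 51.4 rad/s and ζ = 75.22/(2·51.4) = 0.731.
ω_d = 51.4·√(1 − 0.731²) = 35.1 rad/s. t_p = π/ω_d = 0.0895 s.

t_p ≈ 0.0895 s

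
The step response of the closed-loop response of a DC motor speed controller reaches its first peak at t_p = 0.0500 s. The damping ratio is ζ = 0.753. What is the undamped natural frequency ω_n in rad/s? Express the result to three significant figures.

ω_n ≈ 95.5 rad/s

Peak time t_p = π/ω_d, so ω_d = π/t_p = π/0.0500 = 62.8 rad/s.
ω_n = ω_d/√(1−ζ²) = 62.8/√0.433 = 95.5 rad/s.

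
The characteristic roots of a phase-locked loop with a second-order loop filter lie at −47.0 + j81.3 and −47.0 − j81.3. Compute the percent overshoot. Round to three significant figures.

With σ = 47.0, ω_d = 81.3: ω_n = √(σ²+ω_d²) = 93.9 rad/s, ζ = σ/ω_n = 0.500.
%OS = 100 e^{−πζ/√(1−ζ²)} with ζ = 0.500 gives 16.3%.

%OS ≈ 16.3%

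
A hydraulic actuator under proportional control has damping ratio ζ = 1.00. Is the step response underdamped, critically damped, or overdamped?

Since ζ = 1, the system is critically damped.

critically damped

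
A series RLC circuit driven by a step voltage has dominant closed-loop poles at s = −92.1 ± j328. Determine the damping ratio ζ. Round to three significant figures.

ζ ≈ 0.270

|pole| = ω_n = √(92.1² + 328²) = 341 rad/s; ζ = cos θ = σ/ω_n = 0.270.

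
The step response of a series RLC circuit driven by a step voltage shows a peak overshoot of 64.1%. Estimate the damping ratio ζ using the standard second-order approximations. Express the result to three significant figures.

ζ = −ln(OS)/√(π² + (ln OS)²). With OS = 0.641, ln OS = −0.4447 and ζ = 0.4447/3.173 = 0.140.

ζ ≈ 0.140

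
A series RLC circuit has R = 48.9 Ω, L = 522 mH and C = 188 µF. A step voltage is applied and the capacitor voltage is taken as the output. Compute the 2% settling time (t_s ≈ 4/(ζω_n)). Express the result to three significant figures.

For a series RLC circuit (capacitor voltage as output), ω_n = 1/√(LC) = 1/√(522 mH · 188 µF) = 101 rad/s.
ζ = (R/2)·√(C/L) = (48.9/2)·√(188 µF/522 mH) = 0.464.
t_s ≈ 4/(ζω_n) = 0.0854 s.

t_s ≈ 0.0854 s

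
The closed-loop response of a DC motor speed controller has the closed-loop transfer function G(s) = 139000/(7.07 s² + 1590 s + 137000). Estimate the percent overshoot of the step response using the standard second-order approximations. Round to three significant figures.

%OS ≈ 1.35%

Dividing through by 7.07: denominator becomes s² + 224.9 s + 19380.
So ω_n = √19380 = 139 rad/s and ζ = 224.9/(2·139) = 0.808.
%OS = 100 e^{−πζ/√(1−ζ²)} with ζ = 0.808 gives 1.35%.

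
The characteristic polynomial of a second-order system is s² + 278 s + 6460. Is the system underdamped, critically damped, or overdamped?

overdamped

a² − 4b = 51000 > 0 (two distinct real roots); the system is overdamped.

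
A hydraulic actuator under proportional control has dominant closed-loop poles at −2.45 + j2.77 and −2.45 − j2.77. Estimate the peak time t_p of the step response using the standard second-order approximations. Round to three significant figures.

t_p = π/ω_d with ω_d = 2.77 (the imaginary part), so t_p = 1.13 s.

t_p ≈ 1.13 s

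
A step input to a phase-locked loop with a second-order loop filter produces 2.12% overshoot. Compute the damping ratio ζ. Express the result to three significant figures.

ζ ≈ 0.775

From %OS = 100·exp(−πζ/√(1−ζ²)), invert to get ζ = −ln(OS)/√(π² + ln²(OS)) with OS = 0.0212.
−ln 0.0212 = 3.854, so ζ = 3.854/√(π² + 14.85) = 0.775.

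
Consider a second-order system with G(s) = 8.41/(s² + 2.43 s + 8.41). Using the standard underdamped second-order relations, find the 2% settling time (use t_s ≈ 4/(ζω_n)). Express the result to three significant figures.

t_s ≈ 3.29 s

ω_n = √8.41 = 2.90 rad/s; ζ = 2.43/(2·2.90) = 0.419.
t_s ≈ 4/(ζω_n) = 4/(0.419·2.90) = 3.29 s.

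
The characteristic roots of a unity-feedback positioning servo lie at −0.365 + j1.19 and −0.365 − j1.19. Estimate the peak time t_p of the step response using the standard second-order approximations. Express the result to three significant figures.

t_p = π/ω_d with ω_d = 1.19 (the imaginary part), so t_p = 2.64 s.

t_p ≈ 2.64 s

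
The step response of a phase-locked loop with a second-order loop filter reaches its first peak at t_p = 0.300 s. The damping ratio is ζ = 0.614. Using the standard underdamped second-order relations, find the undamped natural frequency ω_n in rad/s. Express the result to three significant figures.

Peak time t_p = π/ω_d, so ω_d = π/t_p = π/0.300 = 10.5 rad/s.
ω_n = ω_d/√(1−ζ²) = 10.5/√0.623 = 13.3 rad/s.

ω_n ≈ 13.3 rad/s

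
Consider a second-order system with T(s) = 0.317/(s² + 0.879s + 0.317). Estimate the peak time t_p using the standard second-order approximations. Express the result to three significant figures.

t_p ≈ 8.93 s

Comparing the denominator to s² + 2ζω_n s + ω_n²: ω_n = √0.317 = 0.563 rad/s, and 2ζω_n = 0.879 so ζ = 0.879/(2·0.563) = 0.781.
ω_d = 0.563·√(1 − 0.781²) = 0.352 rad/s. Then t_p = π/ω_d = 8.93 s.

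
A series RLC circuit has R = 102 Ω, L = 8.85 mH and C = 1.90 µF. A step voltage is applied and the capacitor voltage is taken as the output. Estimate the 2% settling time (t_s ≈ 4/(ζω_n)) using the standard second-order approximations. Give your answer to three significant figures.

For a series RLC circuit (capacitor voltage as output), ω_n = 1/√(LC) = 1/√(8.85 mH · 1.90 µF) = 7710 rad/s.
ζ = (R/2)·√(C/L) = (102/2)·√(1.90 µF/8.85 mH) = 0.747.
t_s ≈ 4/(ζω_n) = 0.000694 s.

t_s ≈ 0.000694 s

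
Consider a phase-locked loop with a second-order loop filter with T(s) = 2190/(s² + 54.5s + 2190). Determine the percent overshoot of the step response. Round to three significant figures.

%OS ≈ 10.5%

Matching coefficients with s² + 2ζω_n s + ω_n² gives ω_n² = 2190 ⇒ ω_n = 46.8 rad/s, and ζ = 54.5/(2ω_n) = 0.582.
%OS = 100·exp(−πζ/√(1−ζ²)) = 10.5%.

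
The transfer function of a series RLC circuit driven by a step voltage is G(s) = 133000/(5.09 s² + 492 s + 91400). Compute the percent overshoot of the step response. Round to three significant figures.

Dividing through by 5.09: denominator becomes s² + 96.66 s + 17960.
So ω_n = √17960 = 134 rad/s and ζ = 96.66/(2·134) = 0.361.
%OS = 100 e^{−πζ/√(1−ζ²)} with ζ = 0.361 gives 29.7%.

%OS ≈ 29.7%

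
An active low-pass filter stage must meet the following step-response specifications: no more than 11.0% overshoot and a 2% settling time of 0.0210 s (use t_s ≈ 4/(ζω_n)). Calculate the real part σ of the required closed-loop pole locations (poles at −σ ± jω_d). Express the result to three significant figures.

σ ≈ 190

The settling-time spec alone fixes σ = ζω_n = 4/t_s = 4/0.0210 = 190.
(Overshoot then fixes ζ = 0.575 and hence ω_d = σ·√(1−ζ²)/ζ = 271 rad/s.)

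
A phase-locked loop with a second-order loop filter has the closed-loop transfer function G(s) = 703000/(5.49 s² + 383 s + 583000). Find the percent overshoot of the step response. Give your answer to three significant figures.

Dividing through by 5.49: denominator becomes s² + 69.76 s + 106200.
So ω_n = √106200 = 326 rad/s and ζ = 69.76/(2·326) = 0.107.
%OS = 100·exp(−πζ/√(1−ζ²)) = 71.3%.

%OS ≈ 71.3%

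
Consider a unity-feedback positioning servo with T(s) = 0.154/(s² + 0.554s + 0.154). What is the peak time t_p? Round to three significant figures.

t_p ≈ 11.3 s

Comparing the denominator to s² + 2ζω_n s + ω_n²: ω_n = √0.154 = 0.392 rad/s, and 2ζω_n = 0.554 so ζ = 0.554/(2·0.392) = 0.706.
The damped frequency ω_d = ω_n√(1−ζ²) = 0.278 rad/s. Then t_p = π/ω_d = 11.3 s.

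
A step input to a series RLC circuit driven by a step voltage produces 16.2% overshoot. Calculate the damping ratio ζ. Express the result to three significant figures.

From %OS = 100·exp(−πζ/√(1−ζ²)), invert to get ζ = −ln(OS)/√(π² + ln²(OS)) with OS = 0.162.
−ln 0.162 = 1.820, so ζ = 1.820/√(π² + 3.313) = 0.501.

ζ ≈ 0.501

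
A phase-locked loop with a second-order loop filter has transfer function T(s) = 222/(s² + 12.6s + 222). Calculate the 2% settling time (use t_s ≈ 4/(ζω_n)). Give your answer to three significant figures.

Matching coefficients with s² + 2ζω_n s + ω_n² gives ω_n² = 222 ⇒ ω_n = 14.9 rad/s, and ζ = 12.6/(2ω_n) = 0.423.
t_s ≈ 4/(ζω_n) = 4/(0.423·14.9) = 0.635 s.

t_s ≈ 0.635 s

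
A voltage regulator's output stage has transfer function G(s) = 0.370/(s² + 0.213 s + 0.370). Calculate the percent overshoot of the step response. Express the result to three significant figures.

%OS ≈ 57.2%

Comparing the denominator to s² + 2ζω_n s + ω_n²: ω_n = √0.370 = 0.608 rad/s, and 2ζω_n = 0.213 so ζ = 0.213/(2·0.608) = 0.175.
%OS = 100 e^{−πζ/√(1−ζ²)} with ζ = 0.175 gives 57.2%.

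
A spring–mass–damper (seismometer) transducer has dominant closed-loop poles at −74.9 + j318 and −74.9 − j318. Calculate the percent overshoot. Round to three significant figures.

%OS ≈ 47.7%

With σ = 74.9, ω_d = 318: ω_n = √(σ²+ω_d²) = 327 rad/s, ζ = σ/ω_n = 0.229.
%OS = 100·exp(−πζ/√(1−ζ²)) = 47.7%.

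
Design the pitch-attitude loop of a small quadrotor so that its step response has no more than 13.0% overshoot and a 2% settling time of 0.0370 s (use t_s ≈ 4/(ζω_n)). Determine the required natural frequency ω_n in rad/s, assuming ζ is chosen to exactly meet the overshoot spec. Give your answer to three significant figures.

ω_n ≈ 198 rad/s

ζ = −ln(OS)/√(π² + (ln OS)²). With OS = 0.130, ln OS = −2.040 and ζ = 2.040/3.746 = 0.545.
From t_s ≈ 4/(ζω_n): ω_n = 4/(ζ·t_s) = 4/(0.545·0.0370) = 198 rad/s.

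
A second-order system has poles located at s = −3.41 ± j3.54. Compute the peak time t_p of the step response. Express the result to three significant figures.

t_p = π/ω_d with ω_d = 3.54 (the imaginary part), so t_p = 0.887 s.

t_p ≈ 0.887 s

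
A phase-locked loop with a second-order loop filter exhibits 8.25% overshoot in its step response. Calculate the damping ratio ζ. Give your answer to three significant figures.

ζ ≈ 0.622

From %OS = 100·exp(−πζ/√(1−ζ²)), invert to get ζ = −ln(OS)/√(π² + ln²(OS)) with OS = 0.0825.
−ln 0.0825 = 2.495, so ζ = 2.495/√(π² + 6.225) = 0.622.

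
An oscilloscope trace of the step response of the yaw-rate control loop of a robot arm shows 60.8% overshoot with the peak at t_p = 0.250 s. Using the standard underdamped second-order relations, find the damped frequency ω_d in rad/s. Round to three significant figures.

t_p = π/ω_d, so ω_d = π/0.250 = 12.6 rad/s.

ω_d ≈ 12.6 rad/s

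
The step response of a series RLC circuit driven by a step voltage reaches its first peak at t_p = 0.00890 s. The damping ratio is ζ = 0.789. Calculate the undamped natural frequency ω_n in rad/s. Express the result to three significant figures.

ω_n ≈ 575 rad/s

Peak time t_p = π/ω_d, so ω_d = π/t_p = π/0.00890 = 353 rad/s.
ω_n = ω_d/√(1−ζ²) = 353/√0.377 = 575 rad/s.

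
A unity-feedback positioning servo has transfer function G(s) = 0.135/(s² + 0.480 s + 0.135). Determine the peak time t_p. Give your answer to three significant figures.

Comparing the denominator to s² + 2ζω_n s + ω_n²: ω_n = √0.135 = 0.367 rad/s, and 2ζω_n = 0.480 so ζ = 0.480/(2·0.367) = 0.653.
ω_d = 0.367·√(1 − 0.653²) = 0.278 rad/s. Then t_p = π/ω_d = 11.3 s.

t_p ≈ 11.3 s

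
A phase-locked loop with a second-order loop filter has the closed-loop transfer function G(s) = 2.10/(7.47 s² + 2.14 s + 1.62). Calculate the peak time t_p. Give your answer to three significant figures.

Dividing through by 7.47: denominator becomes s² + 0.2865 s + 0.2169.
So ω_n = √0.2169 = 0.466 rad/s and ζ = 0.2865/(2·0.466) = 0.308.
The damped frequency ω_d = ω_n√(1−ζ²) = 0.443 rad/s. t_p = π/ω_d = 7.09 s.

t_p ≈ 7.09 s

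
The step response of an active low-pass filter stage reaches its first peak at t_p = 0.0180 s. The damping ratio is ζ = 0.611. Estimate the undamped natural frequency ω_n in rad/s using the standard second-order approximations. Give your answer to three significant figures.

ω_n ≈ 220 rad/s

Peak time t_p = π/ω_d, so ω_d = π/t_p = π/0.0180 = 175 rad/s.
ω_n = ω_d/√(1−ζ²) = 175/√0.627 = 220 rad/s.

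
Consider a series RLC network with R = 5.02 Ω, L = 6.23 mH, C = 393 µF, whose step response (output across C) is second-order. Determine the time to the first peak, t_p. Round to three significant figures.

For a series RLC circuit (capacitor voltage as output), ω_n = 1/√(LC) = 1/√(6.23 mH · 393 µF) = 639 rad/s.
ζ = (R/2)·√(C/L) = (5.02/2)·√(393 µF/6.23 mH) = 0.630.
ω_d = 639·√(1 − 0.630²) = 496 rad/s. t_p = π/ω_d = 0.00633 s.

t_p ≈ 0.00633 s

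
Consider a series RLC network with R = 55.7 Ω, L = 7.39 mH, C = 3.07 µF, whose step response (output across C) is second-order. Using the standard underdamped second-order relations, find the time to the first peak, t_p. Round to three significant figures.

For a series RLC circuit (capacitor voltage as output), ω_n = 1/√(LC) = 1/√(7.39 mH · 3.07 µF) = 6640 rad/s.
ζ = (R/2)·√(C/L) = (55.7/2)·√(3.07 µF/7.39 mH) = 0.568.
ω_d = 6640·√(1 − 0.568²) = 5470 rad/s. t_p = π/ω_d = 0.000575 s.

t_p ≈ 0.000575 s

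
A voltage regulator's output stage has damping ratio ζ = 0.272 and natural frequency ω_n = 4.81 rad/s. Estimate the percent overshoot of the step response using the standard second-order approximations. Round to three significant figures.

For an underdamped second-order system, %OS = 100·exp(−πζ/√(1−ζ²)).
πζ/√(1−ζ²) = π·0.272/√(1−0.0740) = 0.8880, so %OS = 100·e^(−0.8880) = 41.1%.

%OS ≈ 41.1%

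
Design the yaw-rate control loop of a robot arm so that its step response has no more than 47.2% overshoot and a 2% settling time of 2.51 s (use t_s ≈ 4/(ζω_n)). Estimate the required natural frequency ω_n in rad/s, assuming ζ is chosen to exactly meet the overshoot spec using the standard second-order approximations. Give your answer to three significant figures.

From %OS = 100·exp(−πζ/√(1−ζ²)), invert to get ζ = −ln(OS)/√(π² + ln²(OS)) with OS = 0.472.
−ln 0.472 = 0.7508, so ζ = 0.7508/√(π² + 0.5637) = 0.232.
Then ω_n = 4/(ζ t_s) = 4/(0.232 × 2.51) = 6.86 rad/s.

ω_n ≈ 6.86 rad/s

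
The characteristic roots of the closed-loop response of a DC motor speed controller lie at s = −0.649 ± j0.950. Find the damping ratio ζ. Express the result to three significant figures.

ζ ≈ 0.564

The poles are at −σ ± jω_d with σ = 0.649 and ω_d = 0.950, so ω_n = √(σ²+ω_d²) = 1.15 rad/s and ζ = σ/ω_n = 0.564.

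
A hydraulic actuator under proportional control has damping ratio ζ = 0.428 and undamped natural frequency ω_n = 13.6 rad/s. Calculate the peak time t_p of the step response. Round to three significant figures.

t_p ≈ 0.256 s

The damped frequency is ω_d = ω_n√(1−ζ²) = 13.6·√(1−0.183) = 12.3 rad/s.
Peak time t_p = π/ω_d = π/12.3 = 0.256 s.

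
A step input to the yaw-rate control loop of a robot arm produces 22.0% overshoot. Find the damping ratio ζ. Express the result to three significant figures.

ζ ≈ 0.434

Inverting the overshoot relation: ζ = |ln 0.220|/√(π² + ln²0.220) = 0.434.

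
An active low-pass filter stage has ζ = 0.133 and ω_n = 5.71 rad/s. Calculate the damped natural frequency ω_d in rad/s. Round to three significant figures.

ω_d ≈ 5.66 rad/s

ω_d = ω_n√(1−ζ²) = 5.71·√0.982 = 5.66 rad/s.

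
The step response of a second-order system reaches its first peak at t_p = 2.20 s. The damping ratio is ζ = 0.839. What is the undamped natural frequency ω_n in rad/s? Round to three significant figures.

ω_n ≈ 2.62 rad/s

Peak time t_p = π/ω_d, so ω_d = π/t_p = π/2.20 = 1.43 rad/s.
ω_n = ω_d/√(1−ζ²) = 1.43/√0.296 = 2.62 rad/s.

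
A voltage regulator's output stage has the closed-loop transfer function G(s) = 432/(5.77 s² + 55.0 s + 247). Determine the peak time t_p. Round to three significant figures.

t_p ≈ 0.701 s

Dividing through by 5.77: denominator becomes s² + 9.532 s + 42.81.
So ω_n = √42.81 = 6.54 rad/s and ζ = 9.532/(2·6.54) = 0.728.
ω_d = ω_n√(1−ζ²) = 4.48 rad/s. t_p = π/ω_d = 0.701 s.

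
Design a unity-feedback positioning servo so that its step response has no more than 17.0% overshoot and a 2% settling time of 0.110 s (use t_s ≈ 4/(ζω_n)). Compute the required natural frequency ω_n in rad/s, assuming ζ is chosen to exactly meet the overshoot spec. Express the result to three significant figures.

ω_n ≈ 74.0 rad/s

ζ = −ln(OS)/√(π² + (ln OS)²). With OS = 0.170, ln OS = −1.772 and ζ = 1.772/3.607 = 0.491.
From t_s ≈ 4/(ζω_n): ω_n = 4/(ζ·t_s) = 4/(0.491·0.110) = 74.0 rad/s.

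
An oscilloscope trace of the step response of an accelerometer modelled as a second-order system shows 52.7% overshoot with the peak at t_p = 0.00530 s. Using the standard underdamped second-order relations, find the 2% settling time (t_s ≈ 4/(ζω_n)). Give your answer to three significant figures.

The overshoot fixes ζ = −ln(OS)/√(π²+ln²(OS)) = 0.200.
From t_p = π/ω_d, ω_d = π/0.00530 = 593 rad/s, so ω_n = ω_d/√(1−ζ²) = 605 rad/s.
t_s ≈ 4/(ζω_n) = 4/(0.200·605) = 0.0331 s.

t_s ≈ 0.0331 s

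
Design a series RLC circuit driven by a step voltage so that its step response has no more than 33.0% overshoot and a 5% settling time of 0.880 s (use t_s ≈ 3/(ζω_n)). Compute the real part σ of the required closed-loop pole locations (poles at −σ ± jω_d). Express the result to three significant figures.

σ ≈ 3.41

The settling-time spec alone fixes σ = ζω_n = 3/t_s = 3/0.880 = 3.41.
(Overshoot then fixes ζ = 0.333 and hence ω_d = σ·√(1−ζ²)/ζ = 9.66 rad/s.)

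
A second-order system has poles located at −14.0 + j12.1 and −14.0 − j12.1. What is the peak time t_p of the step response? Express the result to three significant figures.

t_p ≈ 0.260 s

t_p = π/ω_d with ω_d = 12.1 (the imaginary part), so t_p = 0.260 s.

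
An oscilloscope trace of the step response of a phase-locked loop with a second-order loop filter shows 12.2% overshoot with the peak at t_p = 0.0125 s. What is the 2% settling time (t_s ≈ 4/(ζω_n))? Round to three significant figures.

ζ from %OS: ζ = |ln 0.122|/√(π²+ln²0.122) = 0.556.
t_p = π/ω_d ⇒ ω_d = 251 rad/s; then ω_n = ω_d/√(1−ζ²) = 302 rad/s.
t_s ≈ 4/(ζω_n) = 4/(0.556·302) = 0.0238 s.

t_s ≈ 0.0238 s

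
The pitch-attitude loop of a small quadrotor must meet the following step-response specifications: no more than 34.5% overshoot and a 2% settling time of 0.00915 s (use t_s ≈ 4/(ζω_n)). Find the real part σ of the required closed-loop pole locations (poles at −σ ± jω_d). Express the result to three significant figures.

The settling-time spec alone fixes σ = ζω_n = 4/t_s = 4/0.00915 = 437.
(Overshoot then fixes ζ = 0.321 and hence ω_d = σ·√(1−ζ²)/ζ = 1290 rad/s.)

σ ≈ 437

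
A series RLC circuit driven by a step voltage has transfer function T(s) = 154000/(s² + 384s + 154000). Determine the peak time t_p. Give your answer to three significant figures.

Matching coefficients with s² + 2ζω_n s + ω_n² gives ω_n² = 154000 ⇒ ω_n = 392 rad/s, and ζ = 384/(2ω_n) = 0.489.
ω_d = 392·√(1 − 0.489²) = 342 rad/s. Then t_p = π/ω_d = 0.00918 s.

t_p ≈ 0.00918 s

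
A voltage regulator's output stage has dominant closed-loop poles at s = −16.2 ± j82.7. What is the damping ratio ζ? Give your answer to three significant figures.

The poles are at −σ ± jω_d with σ = 16.2 and ω_d = 82.7, so ω_n = √(σ²+ω_d²) = 84.3 rad/s and ζ = σ/ω_n = 0.192.

ζ ≈ 0.192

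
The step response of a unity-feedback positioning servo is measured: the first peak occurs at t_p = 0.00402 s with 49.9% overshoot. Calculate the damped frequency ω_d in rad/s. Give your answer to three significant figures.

ω_d ≈ 781 rad/s

t_p = π/ω_d, so ω_d = π/0.00402 = 781 rad/s.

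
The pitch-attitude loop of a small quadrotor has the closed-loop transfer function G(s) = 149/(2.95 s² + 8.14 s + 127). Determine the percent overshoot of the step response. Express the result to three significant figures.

%OS ≈ 50.9%

Dividing through by 2.95: denominator becomes s² + 2.759 s + 43.05.
So ω_n = √43.05 = 6.56 rad/s and ζ = 2.759/(2·6.56) = 0.210.
%OS = 100 e^{−πζ/√(1−ζ²)} with ζ = 0.210 gives 50.9%.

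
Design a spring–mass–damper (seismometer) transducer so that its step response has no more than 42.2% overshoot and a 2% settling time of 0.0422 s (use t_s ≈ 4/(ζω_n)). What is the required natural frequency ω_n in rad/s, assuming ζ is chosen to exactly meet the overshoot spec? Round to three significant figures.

ω_n ≈ 358 rad/s

ζ = −ln(OS)/√(π² + (ln OS)²). With OS = 0.422, ln OS = −0.8627 and ζ = 0.8627/3.258 = 0.265.
Then ω_n = 4/(ζ t_s) = 4/(0.265 × 0.0422) = 358 rad/s.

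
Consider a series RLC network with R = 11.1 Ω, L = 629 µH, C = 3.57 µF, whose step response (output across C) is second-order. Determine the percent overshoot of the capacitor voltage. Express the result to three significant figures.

For a series RLC circuit (capacitor voltage as output), ω_n = 1/√(LC) = 1/√(629 µH · 3.57 µF) = 21100 rad/s.
ζ = (R/2)·√(C/L) = (11.1/2)·√(3.57 µF/629 µH) = 0.418.
%OS = 100·exp(−πζ/√(1−ζ²)) = 23.6%.

%OS ≈ 23.6%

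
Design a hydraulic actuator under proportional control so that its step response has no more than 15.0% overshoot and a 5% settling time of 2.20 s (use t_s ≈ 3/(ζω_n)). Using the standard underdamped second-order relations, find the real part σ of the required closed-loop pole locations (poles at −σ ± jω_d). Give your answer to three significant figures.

σ ≈ 1.36

The settling-time spec alone fixes σ = ζω_n = 3/t_s = 3/2.20 = 1.36.
(Overshoot then fixes ζ = 0.517 and hence ω_d = σ·√(1−ζ²)/ζ = 2.26 rad/s.)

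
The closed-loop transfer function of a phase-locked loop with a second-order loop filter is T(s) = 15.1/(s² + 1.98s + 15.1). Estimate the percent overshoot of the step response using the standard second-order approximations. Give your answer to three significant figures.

Comparing the denominator to s² + 2ζω_n s + ω_n²: ω_n = √15.1 = 3.89 rad/s, and 2ζω_n = 1.98 so ζ = 1.98/(2·3.89) = 0.255.
Overshoot: exp(−π·0.255/√(1−0.255²)) = 0.437, i.e. 43.7%.

%OS ≈ 43.7%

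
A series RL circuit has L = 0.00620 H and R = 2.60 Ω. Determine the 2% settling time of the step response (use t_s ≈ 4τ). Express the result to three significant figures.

τ = L/R = 0.00620/2.60 = 0.00238 s.
t_s ≈ 4τ = 0.00954 s.

t_s ≈ 0.00954 s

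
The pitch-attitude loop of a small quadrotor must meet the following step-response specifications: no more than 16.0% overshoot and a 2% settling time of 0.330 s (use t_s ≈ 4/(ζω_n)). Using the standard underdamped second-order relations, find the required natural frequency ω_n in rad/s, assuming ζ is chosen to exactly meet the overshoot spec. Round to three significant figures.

ω_n ≈ 24.1 rad/s

ζ = −ln(OS)/√(π² + (ln OS)²). With OS = 0.160, ln OS = −1.833 and ζ = 1.833/3.637 = 0.504.
Then ω_n = 4/(ζ t_s) = 4/(0.504 × 0.330) = 24.1 rad/s.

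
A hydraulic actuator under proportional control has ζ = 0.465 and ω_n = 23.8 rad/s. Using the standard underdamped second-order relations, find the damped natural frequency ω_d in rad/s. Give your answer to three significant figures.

ω_d = ω_n√(1−ζ²) = 23.8·√0.784 = 21.1 rad/s.

ω_d ≈ 21.1 rad/s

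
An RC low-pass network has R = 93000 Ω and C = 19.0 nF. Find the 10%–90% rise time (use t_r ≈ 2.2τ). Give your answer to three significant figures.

t_r ≈ 0.00389 s

τ = RC = 93000 × 19.0 nF = 0.00177 s.
t_r ≈ 2.2τ = 0.00389 s.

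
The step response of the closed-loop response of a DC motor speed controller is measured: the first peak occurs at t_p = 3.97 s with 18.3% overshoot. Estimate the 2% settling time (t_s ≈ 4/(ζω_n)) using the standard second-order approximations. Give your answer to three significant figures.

t_s ≈ 9.35 s

The overshoot fixes ζ = −ln(OS)/√(π²+ln²(OS)) = 0.476.
From t_p = π/ω_d, ω_d = π/3.97 = 0.791 rad/s, so ω_n = ω_d/√(1−ζ²) = 0.900 rad/s.
t_s ≈ 4/(ζω_n) = 4/(0.476·0.900) = 9.35 s.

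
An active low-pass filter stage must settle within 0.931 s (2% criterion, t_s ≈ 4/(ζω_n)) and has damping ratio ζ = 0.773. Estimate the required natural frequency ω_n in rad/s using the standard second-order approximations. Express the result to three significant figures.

Rearranging t_s ≈ 4/(ζω_n) gives ω_n = 4/(ζ·t_s) = 4/(0.773 × 0.931) = 5.56 rad/s.

ω_n ≈ 5.56 rad/s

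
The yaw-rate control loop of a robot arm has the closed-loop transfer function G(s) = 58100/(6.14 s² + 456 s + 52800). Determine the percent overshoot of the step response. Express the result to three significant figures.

Dividing through by 6.14: denominator becomes s² + 74.27 s + 8599.
So ω_n = √8599 = 92.7 rad/s and ζ = 74.27/(2·92.7) = 0.400.
Overshoot: exp(−π·0.400/√(1−0.400²)) = 0.253, i.e. 25.3%.

%OS ≈ 25.3%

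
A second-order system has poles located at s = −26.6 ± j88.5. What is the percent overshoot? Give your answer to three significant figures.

With σ = 26.6, ω_d = 88.5: ω_n = √(σ²+ω_d²) = 92.4 rad/s, ζ = σ/ω_n = 0.288.
Overshoot: exp(−π·0.288/√(1−0.288²)) = 0.389, i.e. 38.9%.

%OS ≈ 38.9%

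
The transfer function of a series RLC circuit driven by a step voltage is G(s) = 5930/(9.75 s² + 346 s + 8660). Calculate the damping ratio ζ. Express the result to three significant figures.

Dividing through by 9.75: denominator becomes s² + 35.49 s + 888.2.
So ω_n = √888.2 = 29.8 rad/s and ζ = 35.49/(2·29.8) = 0.595.

ζ ≈ 0.595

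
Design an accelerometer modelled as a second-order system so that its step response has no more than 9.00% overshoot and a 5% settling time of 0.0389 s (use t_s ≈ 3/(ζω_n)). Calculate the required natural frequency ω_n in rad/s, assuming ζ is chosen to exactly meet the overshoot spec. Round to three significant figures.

ζ = −ln(OS)/√(π² + (ln OS)²). With OS = 0.0900, ln OS = −2.408 and ζ = 2.408/3.958 = 0.608.
Then ω_n = 3/(ζ t_s) = 3/(0.608 × 0.0389) = 127 rad/s.

ω_n ≈ 127 rad/s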